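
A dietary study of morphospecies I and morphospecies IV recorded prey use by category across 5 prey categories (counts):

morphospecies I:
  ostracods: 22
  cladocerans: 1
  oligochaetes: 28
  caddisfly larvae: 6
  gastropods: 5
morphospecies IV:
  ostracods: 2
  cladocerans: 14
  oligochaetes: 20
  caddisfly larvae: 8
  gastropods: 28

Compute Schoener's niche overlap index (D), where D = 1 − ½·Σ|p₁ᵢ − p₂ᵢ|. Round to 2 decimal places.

0.50

Proportions for morphospecies I (n=62): 22/62=0.3548, 1/62=0.0161, 28/62=0.4516, 6/62=0.0968, 5/62=0.0806
Proportions for morphospecies IV (n=72): 2/72=0.0278, 14/72=0.1944, 20/72=0.2778, 8/72=0.1111, 28/72=0.3889
Σ|p₁ᵢ − p₂ᵢ| = 0.3270 + 0.1783 + 0.1738 + 0.0143 + 0.3083 = 1.0017
D = 1 − ½ × 1.0017 = 1 − 0.50085 = 0.49915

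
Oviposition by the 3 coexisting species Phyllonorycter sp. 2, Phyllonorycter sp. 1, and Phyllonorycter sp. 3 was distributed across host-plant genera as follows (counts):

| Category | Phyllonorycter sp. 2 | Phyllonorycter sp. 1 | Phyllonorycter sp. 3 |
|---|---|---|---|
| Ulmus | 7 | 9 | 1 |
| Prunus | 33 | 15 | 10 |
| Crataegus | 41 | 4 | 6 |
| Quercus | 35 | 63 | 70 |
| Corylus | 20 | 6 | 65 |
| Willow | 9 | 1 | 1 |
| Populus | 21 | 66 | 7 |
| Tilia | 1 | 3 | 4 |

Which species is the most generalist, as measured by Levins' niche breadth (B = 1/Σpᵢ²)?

Proportions for Phyllonorycter sp. 2 (n=167): 7/167=0.0419, 33/167=0.1976, 41/167=0.2455, 35/167=0.2096, 20/167=0.1198, 9/167=0.0539, 21/167=0.1257, 1/167=0.0060
Proportions for Phyllonorycter sp. 1 (n=167): 9/167=0.0539, 15/167=0.0898, 4/167=0.0240, 63/167=0.3772, 6/167=0.0359, 1/167=0.0060, 66/167=0.3952, 3/167=0.0180
Proportions for Phyllonorycter sp. 3 (n=164): 1/164=0.0061, 10/164=0.0610, 6/164=0.0366, 70/164=0.4268, 65/164=0.3963, 1/164=0.0061, 7/164=0.0427, 4/164=0.0244
Σp_2ᵢ² = 0.0419² + 0.1976² + 0.2455² + 0.2096² + 0.1198² + 0.0539² + 0.1257² + 0.0060² = 0.001756 + 0.039046 + 0.060270 + 0.043932 + 0.014352 + 0.002905 + 0.015800 + 0.000036 = 0.178097
B_2 = 1 / 0.178097 = 5.6149
Σp_1ᵢ² = 0.0539² + 0.0898² + 0.0240² + 0.3772² + 0.0359² + 0.0060² + 0.3952² + 0.0180² = 0.002905 + 0.008064 + 0.000576 + 0.142280 + 0.001289 + 0.000036 + 0.156183 + 0.000324 = 0.311657
B_1 = 1 / 0.311657 = 3.2087
Σp_3ᵢ² = 0.0061² + 0.0610² + 0.0366² + 0.4268² + 0.3963² + 0.0061² + 0.0427² + 0.0244² = 0.000037 + 0.003721 + 0.001340 + 0.182158 + 0.157054 + 0.000037 + 0.001823 + 0.000595 = 0.346765
B_3 = 1 / 0.346765 = 2.8838
Highest B → broadest niche (most generalist): Phyllonorycter sp. 2 (B = 5.61).

Phyllonorycter sp. 2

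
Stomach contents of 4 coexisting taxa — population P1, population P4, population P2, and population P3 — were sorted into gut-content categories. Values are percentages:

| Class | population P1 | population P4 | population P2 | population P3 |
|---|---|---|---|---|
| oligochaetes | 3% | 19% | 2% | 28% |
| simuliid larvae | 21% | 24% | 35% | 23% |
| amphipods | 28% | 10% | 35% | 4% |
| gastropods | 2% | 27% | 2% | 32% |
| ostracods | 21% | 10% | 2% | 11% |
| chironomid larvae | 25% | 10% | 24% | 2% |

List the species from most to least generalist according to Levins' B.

Convert percentages to proportions (divide by 100).
Σp_P1ᵢ² = 0.03² + 0.21² + 0.28² + 0.02² + 0.21² + 0.25² = 0.0009 + 0.0441 + 0.0784 + 0.0004 + 0.0441 + 0.0625 = 0.2304
B_P1 = 1 / 0.2304 = 4.3403
Σp_P4ᵢ² = 0.19² + 0.24² + 0.10² + 0.27² + 0.10² + 0.10² = 0.0361 + 0.0576 + 0.0100 + 0.0729 + 0.0100 + 0.0100 = 0.1966
B_P4 = 1 / 0.1966 = 5.0865
Σp_P2ᵢ² = 0.02² + 0.35² + 0.35² + 0.02² + 0.02² + 0.24² = 0.0004 + 0.1225 + 0.1225 + 0.0004 + 0.0004 + 0.0576 = 0.3038
B_P2 = 1 / 0.3038 = 3.2916
Σp_P3ᵢ² = 0.28² + 0.23² + 0.04² + 0.32² + 0.11² + 0.02² = 0.0784 + 0.0529 + 0.0016 + 0.1024 + 0.0121 + 0.0004 = 0.2478
B_P3 = 1 / 0.2478 = 4.0355
Ranking by B (broadest → narrowest): population P4 (5.09) > population P1 (4.34) > population P3 (4.04) > population P2 (3.29)

population P4 > population P1 > population P3 > population P2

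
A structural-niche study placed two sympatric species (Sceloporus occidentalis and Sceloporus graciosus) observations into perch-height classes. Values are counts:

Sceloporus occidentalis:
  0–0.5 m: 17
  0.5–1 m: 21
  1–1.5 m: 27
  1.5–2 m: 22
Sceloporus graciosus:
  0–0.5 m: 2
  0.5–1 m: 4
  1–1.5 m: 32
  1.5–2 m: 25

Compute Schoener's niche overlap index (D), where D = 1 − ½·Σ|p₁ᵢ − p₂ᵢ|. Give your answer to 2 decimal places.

Proportions for Sceloporus occidentalis (n=87): 17/87=0.1954, 21/87=0.2414, 27/87=0.3103, 22/87=0.2529
Proportions for Sceloporus graciosus (n=63): 2/63=0.0317, 4/63=0.0635, 32/63=0.5079, 25/63=0.3968
Σ|p₁ᵢ − p₂ᵢ| = 0.1637 + 0.1779 + 0.1976 + 0.1439 = 0.6831
D = 1 − ½ × 0.6831 = 1 − 0.34155 = 0.65845

0.66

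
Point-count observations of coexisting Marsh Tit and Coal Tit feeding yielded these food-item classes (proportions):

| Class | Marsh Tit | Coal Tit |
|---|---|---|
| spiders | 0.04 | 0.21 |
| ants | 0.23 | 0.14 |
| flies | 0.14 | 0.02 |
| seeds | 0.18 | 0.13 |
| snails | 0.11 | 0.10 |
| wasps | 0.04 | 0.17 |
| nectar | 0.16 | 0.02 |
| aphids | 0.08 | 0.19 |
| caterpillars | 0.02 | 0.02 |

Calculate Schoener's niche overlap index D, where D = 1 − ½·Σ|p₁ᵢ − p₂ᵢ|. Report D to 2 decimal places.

0.59

Σ|p₁ᵢ − p₂ᵢ| = 0.17 + 0.09 + 0.12 + 0.05 + 0.01 + 0.13 + 0.14 + 0.11 + 0.00 = 0.82
D = 1 − ½ × 0.82 = 1 − 0.410 = 0.5900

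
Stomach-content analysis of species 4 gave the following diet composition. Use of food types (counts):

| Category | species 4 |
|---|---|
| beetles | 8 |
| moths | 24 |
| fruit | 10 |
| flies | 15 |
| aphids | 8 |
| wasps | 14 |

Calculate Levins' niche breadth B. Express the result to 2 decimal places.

5.09

Proportions for species 4 (n=79): 8/79=0.1013, 24/79=0.3038, 10/79=0.1266, 15/79=0.1899, 8/79=0.1013, 14/79=0.1772
Σpᵢ² = 0.1013² + 0.3038² + 0.1266² + 0.1899² + 0.1013² + 0.1772² = 0.010262 + 0.092294 + 0.016028 + 0.036062 + 0.010262 + 0.031400 = 0.196308
B = 1 / 0.196308 = 5.0940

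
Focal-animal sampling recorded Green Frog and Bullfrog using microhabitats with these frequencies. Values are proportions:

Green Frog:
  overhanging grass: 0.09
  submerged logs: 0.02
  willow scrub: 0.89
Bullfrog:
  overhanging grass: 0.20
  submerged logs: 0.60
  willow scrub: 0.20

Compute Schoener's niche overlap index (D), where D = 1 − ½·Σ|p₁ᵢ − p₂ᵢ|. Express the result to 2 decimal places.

0.31

Σ|p₁ᵢ − p₂ᵢ| = 0.11 + 0.58 + 0.69 = 1.38
D = 1 − ½ × 1.38 = 1 − 0.690 = 0.3100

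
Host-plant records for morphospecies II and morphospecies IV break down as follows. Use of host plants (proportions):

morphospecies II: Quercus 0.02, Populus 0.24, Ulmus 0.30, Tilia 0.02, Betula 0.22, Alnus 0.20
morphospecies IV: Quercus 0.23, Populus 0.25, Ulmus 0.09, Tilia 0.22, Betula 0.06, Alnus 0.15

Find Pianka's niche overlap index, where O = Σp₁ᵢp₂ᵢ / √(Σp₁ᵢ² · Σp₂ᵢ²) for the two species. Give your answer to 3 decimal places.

0.643

Σ p₁ᵢp₂ᵢ = 0.0046 + 0.0600 + 0.0270 + 0.0044 + 0.0132 + 0.0300 = 0.1392
Σp_1ᵢ² = 0.02² + 0.24² + 0.30² + 0.02² + 0.22² + 0.20² = 0.0004 + 0.0576 + 0.0900 + 0.0004 + 0.0484 + 0.0400 = 0.2368
Σp_2ᵢ² = 0.23² + 0.25² + 0.09² + 0.22² + 0.06² + 0.15² = 0.0529 + 0.0625 + 0.0081 + 0.0484 + 0.0036 + 0.0225 = 0.1980
O = 0.1392 / √(0.2368 × 0.1980) = 0.1392 / 0.216533 = 0.64286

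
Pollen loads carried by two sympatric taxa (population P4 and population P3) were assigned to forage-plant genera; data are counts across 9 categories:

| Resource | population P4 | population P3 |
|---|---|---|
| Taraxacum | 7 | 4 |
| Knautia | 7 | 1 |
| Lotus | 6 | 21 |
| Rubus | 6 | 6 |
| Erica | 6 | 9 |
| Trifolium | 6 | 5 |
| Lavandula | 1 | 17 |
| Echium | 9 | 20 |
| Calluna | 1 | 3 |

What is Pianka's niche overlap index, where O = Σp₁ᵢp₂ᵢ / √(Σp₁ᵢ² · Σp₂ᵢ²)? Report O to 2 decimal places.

Proportions for population P4 (n=49): 7/49=0.1429, 7/49=0.1429, 6/49=0.1224, 6/49=0.1224, 6/49=0.1224, 6/49=0.1224, 1/49=0.0204, 9/49=0.1837, 1/49=0.0204
Proportions for population P3 (n=86): 4/86=0.0465, 1/86=0.0116, 21/86=0.2442, 6/86=0.0698, 9/86=0.1047, 5/86=0.0581, 17/86=0.1977, 20/86=0.2326, 3/86=0.0349
Σ p₁ᵢp₂ᵢ = 0.006645 + 0.001658 + 0.029890 + 0.008544 + 0.012815 + 0.007111 + 0.004033 + 0.042729 + 0.000712 = 0.114137
Σp_1ᵢ² = 0.1429² + 0.1429² + 0.1224² + 0.1224² + 0.1224² + 0.1224² + 0.0204² + 0.1837² + 0.0204² = 0.020420 + 0.020420 + 0.014982 + 0.014982 + 0.014982 + 0.014982 + 0.000416 + 0.033746 + 0.000416 = 0.135346
Σp_2ᵢ² = 0.0465² + 0.0116² + 0.2442² + 0.0698² + 0.1047² + 0.0581² + 0.1977² + 0.2326² + 0.0349² = 0.002162 + 0.000135 + 0.059634 + 0.004872 + 0.010962 + 0.003376 + 0.039085 + 0.054103 + 0.001218 = 0.175547
O = 0.114137 / √(0.135346 × 0.175547) = 0.114137 / 0.1541414 = 0.7405

0.74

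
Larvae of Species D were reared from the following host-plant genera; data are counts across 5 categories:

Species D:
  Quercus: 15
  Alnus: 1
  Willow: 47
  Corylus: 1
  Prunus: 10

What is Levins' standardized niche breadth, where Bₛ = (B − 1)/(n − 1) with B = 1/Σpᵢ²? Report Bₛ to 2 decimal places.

Proportions for Species D (n=74): 15/74=0.2027, 1/74=0.0135, 47/74=0.6351, 1/74=0.0135, 10/74=0.1351
Σpᵢ² = 0.2027² + 0.0135² + 0.6351² + 0.0135² + 0.1351² = 0.041087 + 0.000182 + 0.403352 + 0.000182 + 0.018252 = 0.463055
B = 1 / 0.463055 = 2.1596
Bₛ = (B − 1)/(n − 1) = (2.1596 − 1)/(5 − 1) = 1.1596/4 = 0.2899

0.29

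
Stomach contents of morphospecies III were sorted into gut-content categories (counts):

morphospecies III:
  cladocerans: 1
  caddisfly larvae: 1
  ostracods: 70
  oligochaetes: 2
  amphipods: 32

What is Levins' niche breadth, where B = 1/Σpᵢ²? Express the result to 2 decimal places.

Proportions for morphospecies III (n=106): 1/106=0.0094, 1/106=0.0094, 70/106=0.6604, 2/106=0.0189, 32/106=0.3019
Σpᵢ² = 0.0094² + 0.0094² + 0.6604² + 0.0189² + 0.3019² = 0.000088 + 0.000088 + 0.436128 + 0.000357 + 0.091144 = 0.527805
B = 1 / 0.527805 = 1.8946

1.89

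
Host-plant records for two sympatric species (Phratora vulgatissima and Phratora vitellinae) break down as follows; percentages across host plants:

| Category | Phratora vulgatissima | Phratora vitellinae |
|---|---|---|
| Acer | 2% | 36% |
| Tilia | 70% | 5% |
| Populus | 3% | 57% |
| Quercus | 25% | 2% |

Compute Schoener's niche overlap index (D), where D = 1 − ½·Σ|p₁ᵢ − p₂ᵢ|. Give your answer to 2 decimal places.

Convert percentages to proportions (divide by 100).
Σ|p₁ᵢ − p₂ᵢ| = 0.34 + 0.65 + 0.54 + 0.23 = 1.76
D = 1 − ½ × 1.76 = 1 − 0.880 = 0.1200

0.12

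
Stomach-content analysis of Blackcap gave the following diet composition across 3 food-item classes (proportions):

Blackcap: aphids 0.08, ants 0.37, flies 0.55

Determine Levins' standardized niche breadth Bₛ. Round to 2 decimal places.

Σpᵢ² = 0.08² + 0.37² + 0.55² = 0.0064 + 0.1369 + 0.3025 = 0.4458
B = 1 / 0.4458 = 2.2432
Bₛ = (B − 1)/(n − 1) = (2.2432 − 1)/(3 − 1) = 1.2432/2 = 0.6216

0.62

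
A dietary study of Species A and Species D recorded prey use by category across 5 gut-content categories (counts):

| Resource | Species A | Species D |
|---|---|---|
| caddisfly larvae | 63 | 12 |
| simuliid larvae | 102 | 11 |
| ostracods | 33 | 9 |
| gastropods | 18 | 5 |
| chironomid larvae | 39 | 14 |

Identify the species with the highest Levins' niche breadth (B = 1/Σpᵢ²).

Species D

Proportions for Species A (n=255): 63/255=0.2471, 102/255=0.4000, 33/255=0.1294, 18/255=0.0706, 39/255=0.1529
Proportions for Species D (n=51): 12/51=0.2353, 11/51=0.2157, 9/51=0.1765, 5/51=0.0980, 14/51=0.2745
Σp_Aᵢ² = 0.2471² + 0.4000² + 0.1294² + 0.0706² + 0.1529² = 0.061058 + 0.160000 + 0.016744 + 0.004984 + 0.023378 = 0.266164
B_A = 1 / 0.266164 = 3.7571
Σp_Dᵢ² = 0.2353² + 0.2157² + 0.1765² + 0.0980² + 0.2745² = 0.055366 + 0.046526 + 0.031152 + 0.009604 + 0.075350 = 0.217998
B_D = 1 / 0.217998 = 4.5872
Highest B → broadest niche (most generalist): Species D (B = 4.59).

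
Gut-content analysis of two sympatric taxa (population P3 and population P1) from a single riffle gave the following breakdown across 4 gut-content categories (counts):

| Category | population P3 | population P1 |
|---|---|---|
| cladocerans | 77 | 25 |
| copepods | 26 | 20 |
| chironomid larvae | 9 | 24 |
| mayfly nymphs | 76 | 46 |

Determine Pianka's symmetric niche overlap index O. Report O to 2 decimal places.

Proportions for population P3 (n=188): 77/188=0.4096, 26/188=0.1383, 9/188=0.0479, 76/188=0.4043
Proportions for population P1 (n=115): 25/115=0.2174, 20/115=0.1739, 24/115=0.2087, 46/115=0.4000
Σ p₁ᵢp₂ᵢ = 0.089047 + 0.024050 + 0.009997 + 0.161720 = 0.284814
Σp_1ᵢ² = 0.4096² + 0.1383² + 0.0479² + 0.4043² = 0.167772 + 0.019127 + 0.002294 + 0.163458 = 0.352651
Σp_2ᵢ² = 0.2174² + 0.1739² + 0.2087² + 0.4000² = 0.047263 + 0.030241 + 0.043556 + 0.160000 = 0.281060
O = 0.284814 / √(0.352651 × 0.281060) = 0.284814 / 0.3148271 = 0.9047

0.90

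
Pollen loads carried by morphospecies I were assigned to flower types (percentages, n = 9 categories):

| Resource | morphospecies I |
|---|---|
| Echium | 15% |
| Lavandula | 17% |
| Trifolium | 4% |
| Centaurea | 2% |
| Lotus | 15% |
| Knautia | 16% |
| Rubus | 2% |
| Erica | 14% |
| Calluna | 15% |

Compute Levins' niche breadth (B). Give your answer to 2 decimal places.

Convert percentages to proportions (divide by 100).
Σpᵢ² = 0.15² + 0.17² + 0.04² + 0.02² + 0.15² + 0.16² + 0.02² + 0.14² + 0.15² = 0.0225 + 0.0289 + 0.0016 + 0.0004 + 0.0225 + 0.0256 + 0.0004 + 0.0196 + 0.0225 = 0.1440
B = 1 / 0.1440 = 6.9444

6.94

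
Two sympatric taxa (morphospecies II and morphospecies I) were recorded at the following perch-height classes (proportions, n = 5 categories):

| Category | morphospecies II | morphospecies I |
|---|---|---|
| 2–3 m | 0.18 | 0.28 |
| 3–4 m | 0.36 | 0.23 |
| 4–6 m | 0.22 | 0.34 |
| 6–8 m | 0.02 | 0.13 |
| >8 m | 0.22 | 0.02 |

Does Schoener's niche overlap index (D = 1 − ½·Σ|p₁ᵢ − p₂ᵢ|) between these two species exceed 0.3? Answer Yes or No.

Σ|p₁ᵢ − p₂ᵢ| = 0.10 + 0.13 + 0.12 + 0.11 + 0.20 = 0.66
D = 1 − ½ × 0.66 = 1 − 0.330 = 0.6700
D = 0.6700 > 0.3 → Yes.

Yes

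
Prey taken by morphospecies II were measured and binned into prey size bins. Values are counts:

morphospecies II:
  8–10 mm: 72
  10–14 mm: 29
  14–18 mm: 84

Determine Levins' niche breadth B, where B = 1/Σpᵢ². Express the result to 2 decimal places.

2.62

Proportions for morphospecies II (n=185): 72/185=0.3892, 29/185=0.1568, 84/185=0.4541
Σpᵢ² = 0.3892² + 0.1568² + 0.4541² = 0.151477 + 0.024586 + 0.206207 = 0.382270
B = 1 / 0.382270 = 2.6160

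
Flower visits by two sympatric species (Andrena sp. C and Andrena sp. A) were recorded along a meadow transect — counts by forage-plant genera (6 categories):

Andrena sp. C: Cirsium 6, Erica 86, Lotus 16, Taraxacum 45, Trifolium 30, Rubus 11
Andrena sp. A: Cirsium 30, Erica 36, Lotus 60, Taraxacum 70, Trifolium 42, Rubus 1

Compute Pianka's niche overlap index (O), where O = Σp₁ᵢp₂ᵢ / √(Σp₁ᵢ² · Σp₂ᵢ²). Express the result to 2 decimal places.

Proportions for Andrena sp. C (n=194): 6/194=0.0309, 86/194=0.4433, 16/194=0.0825, 45/194=0.2320, 30/194=0.1546, 11/194=0.0567
Proportions for Andrena sp. A (n=239): 30/239=0.1255, 36/239=0.1506, 60/239=0.2510, 70/239=0.2929, 42/239=0.1757, 1/239=0.0042
Σ p₁ᵢp₂ᵢ = 0.003878 + 0.066761 + 0.020708 + 0.067953 + 0.027163 + 0.000238 = 0.186701
Σp_1ᵢ² = 0.0309² + 0.4433² + 0.0825² + 0.2320² + 0.1546² + 0.0567² = 0.000955 + 0.196515 + 0.006806 + 0.053824 + 0.023901 + 0.003215 = 0.285216
Σp_2ᵢ² = 0.1255² + 0.1506² + 0.2510² + 0.2929² + 0.1757² + 0.0042² = 0.015750 + 0.022680 + 0.063001 + 0.085790 + 0.030870 + 0.000018 = 0.218109
O = 0.186701 / √(0.285216 × 0.218109) = 0.186701 / 0.2494157 = 0.7486

0.75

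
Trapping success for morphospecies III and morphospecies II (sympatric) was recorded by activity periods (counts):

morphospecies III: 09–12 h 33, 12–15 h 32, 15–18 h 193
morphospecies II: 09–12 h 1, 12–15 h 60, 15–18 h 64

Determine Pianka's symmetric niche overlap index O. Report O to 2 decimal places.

0.82

Proportions for morphospecies III (n=258): 33/258=0.1279, 32/258=0.1240, 193/258=0.7481
Proportions for morphospecies II (n=125): 1/125=0.0080, 60/125=0.4800, 64/125=0.5120
Σ p₁ᵢp₂ᵢ = 0.001023 + 0.059520 + 0.383027 = 0.443570
Σp_1ᵢ² = 0.1279² + 0.1240² + 0.7481² = 0.016358 + 0.015376 + 0.559654 = 0.591388
Σp_2ᵢ² = 0.0080² + 0.4800² + 0.5120² = 0.000064 + 0.230400 + 0.262144 = 0.492608
O = 0.443570 / √(0.591388 × 0.492608) = 0.443570 / 0.5397430 = 0.8218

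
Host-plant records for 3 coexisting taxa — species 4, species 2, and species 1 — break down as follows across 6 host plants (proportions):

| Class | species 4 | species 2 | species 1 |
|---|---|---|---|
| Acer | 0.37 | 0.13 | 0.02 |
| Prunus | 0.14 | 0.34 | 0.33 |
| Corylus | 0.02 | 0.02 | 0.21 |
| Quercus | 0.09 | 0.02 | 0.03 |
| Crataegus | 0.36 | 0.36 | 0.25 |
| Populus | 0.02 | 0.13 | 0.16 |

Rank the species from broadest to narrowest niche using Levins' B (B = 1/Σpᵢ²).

species 1 > species 2 > species 4

Σp_4ᵢ² = 0.37² + 0.14² + 0.02² + 0.09² + 0.36² + 0.02² = 0.1369 + 0.0196 + 0.0004 + 0.0081 + 0.1296 + 0.0004 = 0.2950
B_4 = 1 / 0.2950 = 3.3898
Σp_2ᵢ² = 0.13² + 0.34² + 0.02² + 0.02² + 0.36² + 0.13² = 0.0169 + 0.1156 + 0.0004 + 0.0004 + 0.1296 + 0.0169 = 0.2798
B_2 = 1 / 0.2798 = 3.5740
Σp_1ᵢ² = 0.02² + 0.33² + 0.21² + 0.03² + 0.25² + 0.16² = 0.0004 + 0.1089 + 0.0441 + 0.0009 + 0.0625 + 0.0256 = 0.2424
B_1 = 1 / 0.2424 = 4.1254
Ranking by B (broadest → narrowest): species 1 (4.13) > species 2 (3.57) > species 4 (3.39)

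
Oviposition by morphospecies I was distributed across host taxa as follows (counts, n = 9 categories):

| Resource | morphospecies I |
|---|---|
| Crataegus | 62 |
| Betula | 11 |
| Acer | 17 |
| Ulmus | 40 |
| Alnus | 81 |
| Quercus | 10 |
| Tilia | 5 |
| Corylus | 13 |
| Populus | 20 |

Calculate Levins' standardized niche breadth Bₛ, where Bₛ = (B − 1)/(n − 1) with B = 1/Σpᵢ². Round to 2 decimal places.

Proportions for morphospecies I (n=259): 62/259=0.2394, 11/259=0.0425, 17/259=0.0656, 40/259=0.1544, 81/259=0.3127, 10/259=0.0386, 5/259=0.0193, 13/259=0.0502, 20/259=0.0772
Σpᵢ² = 0.2394² + 0.0425² + 0.0656² + 0.1544² + 0.3127² + 0.0386² + 0.0193² + 0.0502² + 0.0772² = 0.057312 + 0.001806 + 0.004303 + 0.023839 + 0.097781 + 0.001490 + 0.000372 + 0.002520 + 0.005960 = 0.195383
B = 1 / 0.195383 = 5.1182
Bₛ = (B − 1)/(n − 1) = (5.1182 − 1)/(9 − 1) = 4.1182/8 = 0.5148

0.51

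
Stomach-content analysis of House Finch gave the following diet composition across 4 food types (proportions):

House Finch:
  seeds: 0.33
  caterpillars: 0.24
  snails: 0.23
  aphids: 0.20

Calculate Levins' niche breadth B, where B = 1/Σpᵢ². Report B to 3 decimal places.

Σpᵢ² = 0.33² + 0.24² + 0.23² + 0.20² = 0.1089 + 0.0576 + 0.0529 + 0.0400 = 0.2594
B = 1 / 0.2594 = 3.85505

3.855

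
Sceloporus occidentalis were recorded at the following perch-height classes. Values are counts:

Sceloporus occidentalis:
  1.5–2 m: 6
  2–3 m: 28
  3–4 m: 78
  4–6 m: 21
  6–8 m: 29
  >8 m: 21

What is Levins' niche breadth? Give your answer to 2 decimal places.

Proportions for Sceloporus occidentalis (n=183): 6/183=0.0328, 28/183=0.1530, 78/183=0.4262, 21/183=0.1148, 29/183=0.1585, 21/183=0.1148
Σpᵢ² = 0.0328² + 0.1530² + 0.4262² + 0.1148² + 0.1585² + 0.1148² = 0.001076 + 0.023409 + 0.181646 + 0.013179 + 0.025122 + 0.013179 = 0.257611
B = 1 / 0.257611 = 3.8818

3.88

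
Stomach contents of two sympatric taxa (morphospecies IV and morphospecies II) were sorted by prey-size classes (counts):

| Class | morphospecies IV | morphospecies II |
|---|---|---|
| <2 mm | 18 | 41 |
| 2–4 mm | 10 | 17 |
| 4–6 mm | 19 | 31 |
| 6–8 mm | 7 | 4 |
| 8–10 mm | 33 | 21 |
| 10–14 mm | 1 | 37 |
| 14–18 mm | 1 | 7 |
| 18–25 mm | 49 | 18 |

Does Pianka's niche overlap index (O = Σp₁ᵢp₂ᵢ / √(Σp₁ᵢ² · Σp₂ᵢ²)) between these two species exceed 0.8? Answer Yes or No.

Proportions for morphospecies IV (n=138): 18/138=0.1304, 10/138=0.0725, 19/138=0.1377, 7/138=0.0507, 33/138=0.2391, 1/138=0.0072, 1/138=0.0072, 49/138=0.3551
Proportions for morphospecies II (n=176): 41/176=0.2330, 17/176=0.0966, 31/176=0.1761, 4/176=0.0227, 21/176=0.1193, 37/176=0.2102, 7/176=0.0398, 18/176=0.1023
Σ p₁ᵢp₂ᵢ = 0.030383 + 0.007004 + 0.024249 + 0.001151 + 0.028525 + 0.001513 + 0.000287 + 0.036327 = 0.129439
Σp_1ᵢ² = 0.1304² + 0.0725² + 0.1377² + 0.0507² + 0.2391² + 0.0072² + 0.0072² + 0.3551² = 0.017004 + 0.005256 + 0.018961 + 0.002570 + 0.057169 + 0.000052 + 0.000052 + 0.126096 = 0.227160
Σp_2ᵢ² = 0.2330² + 0.0966² + 0.1761² + 0.0227² + 0.1193² + 0.2102² + 0.0398² + 0.1023² = 0.054289 + 0.009332 + 0.031011 + 0.000515 + 0.014232 + 0.044184 + 0.001584 + 0.010465 = 0.165612
O = 0.129439 / √(0.227160 × 0.165612) = 0.129439 / 0.1939598 = 0.6673
O = 0.6673 < 0.8 → No.

No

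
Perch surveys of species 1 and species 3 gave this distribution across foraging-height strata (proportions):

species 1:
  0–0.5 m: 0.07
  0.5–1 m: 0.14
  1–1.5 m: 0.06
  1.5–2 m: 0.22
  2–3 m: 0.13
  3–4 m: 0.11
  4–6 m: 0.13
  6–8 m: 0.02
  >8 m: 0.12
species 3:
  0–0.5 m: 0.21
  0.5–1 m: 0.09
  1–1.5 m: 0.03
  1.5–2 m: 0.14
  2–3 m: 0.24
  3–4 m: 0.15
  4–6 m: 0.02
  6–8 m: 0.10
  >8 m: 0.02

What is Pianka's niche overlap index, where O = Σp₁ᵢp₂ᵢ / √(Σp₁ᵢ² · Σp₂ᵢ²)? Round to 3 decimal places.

0.765

Σ p₁ᵢp₂ᵢ = 0.0147 + 0.0126 + 0.0018 + 0.0308 + 0.0312 + 0.0165 + 0.0026 + 0.0020 + 0.0024 = 0.1146
Σp_1ᵢ² = 0.07² + 0.14² + 0.06² + 0.22² + 0.13² + 0.11² + 0.13² + 0.02² + 0.12² = 0.0049 + 0.0196 + 0.0036 + 0.0484 + 0.0169 + 0.0121 + 0.0169 + 0.0004 + 0.0144 = 0.1372
Σp_2ᵢ² = 0.21² + 0.09² + 0.03² + 0.14² + 0.24² + 0.15² + 0.02² + 0.10² + 0.02² = 0.0441 + 0.0081 + 0.0009 + 0.0196 + 0.0576 + 0.0225 + 0.0004 + 0.0100 + 0.0004 = 0.1636
O = 0.1146 / √(0.1372 × 0.1636) = 0.1146 / 0.149820 = 0.76492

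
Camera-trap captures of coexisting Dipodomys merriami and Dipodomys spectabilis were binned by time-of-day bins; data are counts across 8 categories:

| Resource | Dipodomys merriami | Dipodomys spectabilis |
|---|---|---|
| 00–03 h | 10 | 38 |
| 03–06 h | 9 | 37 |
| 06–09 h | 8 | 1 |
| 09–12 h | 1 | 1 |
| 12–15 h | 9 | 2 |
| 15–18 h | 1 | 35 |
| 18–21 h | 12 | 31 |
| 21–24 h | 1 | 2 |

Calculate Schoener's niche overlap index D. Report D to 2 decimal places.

Proportions for Dipodomys merriami (n=51): 10/51=0.1961, 9/51=0.1765, 8/51=0.1569, 1/51=0.0196, 9/51=0.1765, 1/51=0.0196, 12/51=0.2353, 1/51=0.0196
Proportions for Dipodomys spectabilis (n=147): 38/147=0.2585, 37/147=0.2517, 1/147=0.0068, 1/147=0.0068, 2/147=0.0136, 35/147=0.2381, 31/147=0.2109, 2/147=0.0136
Σ|p₁ᵢ − p₂ᵢ| = 0.0624 + 0.0752 + 0.1501 + 0.0128 + 0.1629 + 0.2185 + 0.0244 + 0.0060 = 0.7123
D = 1 − ½ × 0.7123 = 1 − 0.35615 = 0.64385

0.64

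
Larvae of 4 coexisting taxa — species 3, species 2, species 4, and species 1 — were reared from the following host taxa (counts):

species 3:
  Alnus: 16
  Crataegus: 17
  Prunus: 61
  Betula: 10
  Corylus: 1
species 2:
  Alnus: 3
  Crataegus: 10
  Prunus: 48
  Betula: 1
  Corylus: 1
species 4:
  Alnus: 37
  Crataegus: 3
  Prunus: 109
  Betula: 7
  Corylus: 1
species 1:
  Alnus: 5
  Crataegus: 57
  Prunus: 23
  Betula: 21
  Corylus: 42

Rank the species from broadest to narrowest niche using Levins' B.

species 1 > species 3 > species 4 > species 2

Proportions for species 3 (n=105): 16/105=0.1524, 17/105=0.1619, 61/105=0.5810, 10/105=0.0952, 1/105=0.0095
Proportions for species 2 (n=63): 3/63=0.0476, 10/63=0.1587, 48/63=0.7619, 1/63=0.0159, 1/63=0.0159
Proportions for species 4 (n=157): 37/157=0.2357, 3/157=0.0191, 109/157=0.6943, 7/157=0.0446, 1/157=0.0064
Proportions for species 1 (n=148): 5/148=0.0338, 57/148=0.3851, 23/148=0.1554, 21/148=0.1419, 42/148=0.2838
Σp_3ᵢ² = 0.1524² + 0.1619² + 0.5810² + 0.0952² + 0.0095² = 0.023226 + 0.026212 + 0.337561 + 0.009063 + 0.000090 = 0.396152
B_3 = 1 / 0.396152 = 2.5243
Σp_2ᵢ² = 0.0476² + 0.1587² + 0.7619² + 0.0159² + 0.0159² = 0.002266 + 0.025186 + 0.580492 + 0.000253 + 0.000253 = 0.608450
B_2 = 1 / 0.608450 = 1.6435
Σp_4ᵢ² = 0.2357² + 0.0191² + 0.6943² + 0.0446² + 0.0064² = 0.055554 + 0.000365 + 0.482052 + 0.001989 + 0.000041 = 0.540001
B_4 = 1 / 0.540001 = 1.8518
Σp_1ᵢ² = 0.0338² + 0.3851² + 0.1554² + 0.1419² + 0.2838² = 0.001142 + 0.148302 + 0.024149 + 0.020136 + 0.080542 = 0.274271
B_1 = 1 / 0.274271 = 3.6460
Ranking by B (broadest → narrowest): species 1 (3.65) > species 3 (2.52) > species 4 (1.85) > species 2 (1.64)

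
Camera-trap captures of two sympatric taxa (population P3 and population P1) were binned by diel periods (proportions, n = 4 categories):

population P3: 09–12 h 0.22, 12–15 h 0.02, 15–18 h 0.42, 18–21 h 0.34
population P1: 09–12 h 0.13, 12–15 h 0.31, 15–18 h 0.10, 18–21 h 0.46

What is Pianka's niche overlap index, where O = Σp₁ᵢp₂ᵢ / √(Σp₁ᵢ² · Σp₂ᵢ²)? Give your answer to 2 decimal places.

0.69

Σ p₁ᵢp₂ᵢ = 0.0286 + 0.0062 + 0.0420 + 0.1564 = 0.2332
Σp_1ᵢ² = 0.22² + 0.02² + 0.42² + 0.34² = 0.0484 + 0.0004 + 0.1764 + 0.1156 = 0.3408
Σp_2ᵢ² = 0.13² + 0.31² + 0.10² + 0.46² = 0.0169 + 0.0961 + 0.0100 + 0.2116 = 0.3346
O = 0.2332 / √(0.3408 × 0.3346) = 0.2332 / 0.33769 = 0.6906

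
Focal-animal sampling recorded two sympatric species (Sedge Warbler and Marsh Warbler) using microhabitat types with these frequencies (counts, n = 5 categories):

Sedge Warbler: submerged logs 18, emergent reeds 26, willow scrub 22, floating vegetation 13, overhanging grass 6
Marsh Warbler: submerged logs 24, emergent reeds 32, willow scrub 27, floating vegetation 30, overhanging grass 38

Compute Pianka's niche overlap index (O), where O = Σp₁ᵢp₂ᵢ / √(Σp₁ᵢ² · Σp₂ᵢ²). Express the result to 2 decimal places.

Proportions for Sedge Warbler (n=85): 18/85=0.2118, 26/85=0.3059, 22/85=0.2588, 13/85=0.1529, 6/85=0.0706
Proportions for Marsh Warbler (n=151): 24/151=0.1589, 32/151=0.2119, 27/151=0.1788, 30/151=0.1987, 38/151=0.2517
Σ p₁ᵢp₂ᵢ = 0.033655 + 0.064820 + 0.046273 + 0.030381 + 0.017770 = 0.192899
Σp_1ᵢ² = 0.2118² + 0.3059² + 0.2588² + 0.1529² + 0.0706² = 0.044859 + 0.093575 + 0.066977 + 0.023378 + 0.004984 = 0.233773
Σp_2ᵢ² = 0.1589² + 0.2119² + 0.1788² + 0.1987² + 0.2517² = 0.025249 + 0.044902 + 0.031969 + 0.039482 + 0.063353 = 0.204955
O = 0.192899 / √(0.233773 × 0.204955) = 0.192899 / 0.2188903 = 0.8813

0.88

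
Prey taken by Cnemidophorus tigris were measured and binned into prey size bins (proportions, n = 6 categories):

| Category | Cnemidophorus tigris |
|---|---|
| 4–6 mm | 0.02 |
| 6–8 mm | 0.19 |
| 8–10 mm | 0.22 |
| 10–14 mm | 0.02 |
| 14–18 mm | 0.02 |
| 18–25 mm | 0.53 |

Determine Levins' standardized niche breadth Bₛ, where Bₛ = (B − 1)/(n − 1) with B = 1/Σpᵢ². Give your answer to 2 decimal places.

Σpᵢ² = 0.02² + 0.19² + 0.22² + 0.02² + 0.02² + 0.53² = 0.0004 + 0.0361 + 0.0484 + 0.0004 + 0.0004 + 0.2809 = 0.3666
B = 1 / 0.3666 = 2.7278
Bₛ = (B − 1)/(n − 1) = (2.7278 − 1)/(6 − 1) = 1.7278/5 = 0.3456

0.35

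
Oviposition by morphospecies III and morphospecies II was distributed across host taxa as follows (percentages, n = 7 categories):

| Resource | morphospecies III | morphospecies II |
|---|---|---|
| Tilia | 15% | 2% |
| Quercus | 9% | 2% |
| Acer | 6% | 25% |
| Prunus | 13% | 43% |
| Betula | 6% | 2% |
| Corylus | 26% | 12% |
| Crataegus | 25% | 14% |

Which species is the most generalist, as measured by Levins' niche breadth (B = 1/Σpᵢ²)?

Convert percentages to proportions (divide by 100).
Σp_IIIᵢ² = 0.15² + 0.09² + 0.06² + 0.13² + 0.06² + 0.26² + 0.25² = 0.0225 + 0.0081 + 0.0036 + 0.0169 + 0.0036 + 0.0676 + 0.0625 = 0.1848
B_III = 1 / 0.1848 = 5.4113
Σp_IIᵢ² = 0.02² + 0.02² + 0.25² + 0.43² + 0.02² + 0.12² + 0.14² = 0.0004 + 0.0004 + 0.0625 + 0.1849 + 0.0004 + 0.0144 + 0.0196 = 0.2826
B_II = 1 / 0.2826 = 3.5386
Highest B → broadest niche (most generalist): morphospecies III (B = 5.41).

morphospecies III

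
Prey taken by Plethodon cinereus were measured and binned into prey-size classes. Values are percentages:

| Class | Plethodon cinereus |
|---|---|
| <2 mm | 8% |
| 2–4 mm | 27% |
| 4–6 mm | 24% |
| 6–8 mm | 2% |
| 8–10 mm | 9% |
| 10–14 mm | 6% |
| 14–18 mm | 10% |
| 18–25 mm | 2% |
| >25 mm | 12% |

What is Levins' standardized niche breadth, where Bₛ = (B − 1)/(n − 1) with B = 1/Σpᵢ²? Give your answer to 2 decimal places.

Convert percentages to proportions (divide by 100).
Σpᵢ² = 0.08² + 0.27² + 0.24² + 0.02² + 0.09² + 0.06² + 0.10² + 0.02² + 0.12² = 0.0064 + 0.0729 + 0.0576 + 0.0004 + 0.0081 + 0.0036 + 0.0100 + 0.0004 + 0.0144 = 0.1738
B = 1 / 0.1738 = 5.7537
Bₛ = (B − 1)/(n − 1) = (5.7537 − 1)/(9 − 1) = 4.7537/8 = 0.5942

0.59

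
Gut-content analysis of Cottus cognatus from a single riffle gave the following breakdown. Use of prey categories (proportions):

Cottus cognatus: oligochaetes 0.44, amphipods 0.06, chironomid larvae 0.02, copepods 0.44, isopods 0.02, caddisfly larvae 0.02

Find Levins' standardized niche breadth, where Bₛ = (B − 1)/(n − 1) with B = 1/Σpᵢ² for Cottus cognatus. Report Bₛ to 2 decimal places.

0.31

Σpᵢ² = 0.44² + 0.06² + 0.02² + 0.44² + 0.02² + 0.02² = 0.1936 + 0.0036 + 0.0004 + 0.1936 + 0.0004 + 0.0004 = 0.3920
B = 1 / 0.3920 = 2.5510
Bₛ = (B − 1)/(n − 1) = (2.5510 − 1)/(6 − 1) = 1.5510/5 = 0.3102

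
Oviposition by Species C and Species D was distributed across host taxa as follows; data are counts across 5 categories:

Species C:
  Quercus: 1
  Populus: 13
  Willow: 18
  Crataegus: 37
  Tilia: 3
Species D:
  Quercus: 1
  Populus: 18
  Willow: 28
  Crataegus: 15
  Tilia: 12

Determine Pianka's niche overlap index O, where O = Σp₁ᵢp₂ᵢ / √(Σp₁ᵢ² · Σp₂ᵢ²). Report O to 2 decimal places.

Proportions for Species C (n=72): 1/72=0.0139, 13/72=0.1806, 18/72=0.2500, 37/72=0.5139, 3/72=0.0417
Proportions for Species D (n=74): 1/74=0.0135, 18/74=0.2432, 28/74=0.3784, 15/74=0.2027, 12/74=0.1622
Σ p₁ᵢp₂ᵢ = 0.000188 + 0.043922 + 0.094600 + 0.104168 + 0.006764 = 0.249642
Σp_1ᵢ² = 0.0139² + 0.1806² + 0.2500² + 0.5139² + 0.0417² = 0.000193 + 0.032616 + 0.062500 + 0.264093 + 0.001739 = 0.361141
Σp_2ᵢ² = 0.0135² + 0.2432² + 0.3784² + 0.2027² + 0.1622² = 0.000182 + 0.059146 + 0.143187 + 0.041087 + 0.026309 = 0.269911
O = 0.249642 / √(0.361141 × 0.269911) = 0.249642 / 0.3122114 = 0.7996

0.80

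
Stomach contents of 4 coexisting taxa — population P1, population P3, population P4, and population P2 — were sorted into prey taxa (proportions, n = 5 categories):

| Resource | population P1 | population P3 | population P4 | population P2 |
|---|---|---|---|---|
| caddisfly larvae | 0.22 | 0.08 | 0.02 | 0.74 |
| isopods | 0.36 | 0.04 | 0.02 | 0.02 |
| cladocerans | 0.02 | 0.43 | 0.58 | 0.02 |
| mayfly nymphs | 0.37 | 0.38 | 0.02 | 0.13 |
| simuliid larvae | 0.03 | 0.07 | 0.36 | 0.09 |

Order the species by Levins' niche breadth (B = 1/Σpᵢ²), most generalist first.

Σp_P1ᵢ² = 0.22² + 0.36² + 0.02² + 0.37² + 0.03² = 0.0484 + 0.1296 + 0.0004 + 0.1369 + 0.0009 = 0.3162
B_P1 = 1 / 0.3162 = 3.1626
Σp_P3ᵢ² = 0.08² + 0.04² + 0.43² + 0.38² + 0.07² = 0.0064 + 0.0016 + 0.1849 + 0.1444 + 0.0049 = 0.3422
B_P3 = 1 / 0.3422 = 2.9223
Σp_P4ᵢ² = 0.02² + 0.02² + 0.58² + 0.02² + 0.36² = 0.0004 + 0.0004 + 0.3364 + 0.0004 + 0.1296 = 0.4672
B_P4 = 1 / 0.4672 = 2.1404
Σp_P2ᵢ² = 0.74² + 0.02² + 0.02² + 0.13² + 0.09² = 0.5476 + 0.0004 + 0.0004 + 0.0169 + 0.0081 = 0.5734
B_P2 = 1 / 0.5734 = 1.7440
Ranking by B (broadest → narrowest): population P1 (3.16) > population P3 (2.92) > population P4 (2.14) > population P2 (1.74)

population P1 > population P3 > population P4 > population P2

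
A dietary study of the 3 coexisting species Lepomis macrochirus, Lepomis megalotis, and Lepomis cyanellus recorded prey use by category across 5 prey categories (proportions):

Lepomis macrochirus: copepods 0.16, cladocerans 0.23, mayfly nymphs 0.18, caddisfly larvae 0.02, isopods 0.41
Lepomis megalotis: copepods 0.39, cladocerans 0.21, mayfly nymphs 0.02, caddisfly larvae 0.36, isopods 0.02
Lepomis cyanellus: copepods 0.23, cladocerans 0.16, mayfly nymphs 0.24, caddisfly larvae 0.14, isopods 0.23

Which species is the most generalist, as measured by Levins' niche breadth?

Lepomis cyanellus

Σp_macrᵢ² = 0.16² + 0.23² + 0.18² + 0.02² + 0.41² = 0.0256 + 0.0529 + 0.0324 + 0.0004 + 0.1681 = 0.2794
B_macr = 1 / 0.2794 = 3.5791
Σp_megaᵢ² = 0.39² + 0.21² + 0.02² + 0.36² + 0.02² = 0.1521 + 0.0441 + 0.0004 + 0.1296 + 0.0004 = 0.3266
B_mega = 1 / 0.3266 = 3.0618
Σp_cyanᵢ² = 0.23² + 0.16² + 0.24² + 0.14² + 0.23² = 0.0529 + 0.0256 + 0.0576 + 0.0196 + 0.0529 = 0.2086
B_cyan = 1 / 0.2086 = 4.7939
Highest B → broadest niche (most generalist): Lepomis cyanellus (B = 4.79).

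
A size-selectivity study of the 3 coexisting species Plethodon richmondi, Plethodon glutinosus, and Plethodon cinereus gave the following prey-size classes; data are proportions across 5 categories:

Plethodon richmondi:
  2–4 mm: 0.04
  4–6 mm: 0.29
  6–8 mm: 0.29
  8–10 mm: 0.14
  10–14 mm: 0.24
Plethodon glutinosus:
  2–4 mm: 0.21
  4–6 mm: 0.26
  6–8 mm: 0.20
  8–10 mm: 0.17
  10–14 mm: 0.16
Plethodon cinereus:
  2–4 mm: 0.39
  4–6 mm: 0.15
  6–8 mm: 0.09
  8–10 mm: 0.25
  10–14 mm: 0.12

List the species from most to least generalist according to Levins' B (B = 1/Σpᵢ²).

Plethodon glutinosus > Plethodon richmondi > Plethodon cinereus

Σp_richᵢ² = 0.04² + 0.29² + 0.29² + 0.14² + 0.24² = 0.0016 + 0.0841 + 0.0841 + 0.0196 + 0.0576 = 0.2470
B_rich = 1 / 0.2470 = 4.0486
Σp_glutᵢ² = 0.21² + 0.26² + 0.20² + 0.17² + 0.16² = 0.0441 + 0.0676 + 0.0400 + 0.0289 + 0.0256 = 0.2062
B_glut = 1 / 0.2062 = 4.8497
Σp_cineᵢ² = 0.39² + 0.15² + 0.09² + 0.25² + 0.12² = 0.1521 + 0.0225 + 0.0081 + 0.0625 + 0.0144 = 0.2596
B_cine = 1 / 0.2596 = 3.8521
Ranking by B (broadest → narrowest): Plethodon glutinosus (4.85) > Plethodon richmondi (4.05) > Plethodon cinereus (3.85)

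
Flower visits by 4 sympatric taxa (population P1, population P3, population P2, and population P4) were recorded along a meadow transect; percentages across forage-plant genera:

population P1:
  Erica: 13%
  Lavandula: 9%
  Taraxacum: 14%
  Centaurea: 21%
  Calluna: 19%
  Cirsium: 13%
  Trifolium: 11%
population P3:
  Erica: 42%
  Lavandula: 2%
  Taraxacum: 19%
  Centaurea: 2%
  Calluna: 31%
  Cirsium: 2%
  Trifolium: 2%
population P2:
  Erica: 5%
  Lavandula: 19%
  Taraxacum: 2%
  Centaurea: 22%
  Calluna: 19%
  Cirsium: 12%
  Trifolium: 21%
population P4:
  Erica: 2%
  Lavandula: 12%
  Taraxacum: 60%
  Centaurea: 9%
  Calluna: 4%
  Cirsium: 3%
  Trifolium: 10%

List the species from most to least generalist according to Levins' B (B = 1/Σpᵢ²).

population P1 > population P2 > population P3 > population P4

Convert percentages to proportions (divide by 100).
Σp_P1ᵢ² = 0.13² + 0.09² + 0.14² + 0.21² + 0.19² + 0.13² + 0.11² = 0.0169 + 0.0081 + 0.0196 + 0.0441 + 0.0361 + 0.0169 + 0.0121 = 0.1538
B_P1 = 1 / 0.1538 = 6.5020
Σp_P3ᵢ² = 0.42² + 0.02² + 0.19² + 0.02² + 0.31² + 0.02² + 0.02² = 0.1764 + 0.0004 + 0.0361 + 0.0004 + 0.0961 + 0.0004 + 0.0004 = 0.3102
B_P3 = 1 / 0.3102 = 3.2237
Σp_P2ᵢ² = 0.05² + 0.19² + 0.02² + 0.22² + 0.19² + 0.12² + 0.21² = 0.0025 + 0.0361 + 0.0004 + 0.0484 + 0.0361 + 0.0144 + 0.0441 = 0.1820
B_P2 = 1 / 0.1820 = 5.4945
Σp_P4ᵢ² = 0.02² + 0.12² + 0.60² + 0.09² + 0.04² + 0.03² + 0.10² = 0.0004 + 0.0144 + 0.3600 + 0.0081 + 0.0016 + 0.0009 + 0.0100 = 0.3954
B_P4 = 1 / 0.3954 = 2.5291
Ranking by B (broadest → narrowest): population P1 (6.50) > population P2 (5.49) > population P3 (3.22) > population P4 (2.53)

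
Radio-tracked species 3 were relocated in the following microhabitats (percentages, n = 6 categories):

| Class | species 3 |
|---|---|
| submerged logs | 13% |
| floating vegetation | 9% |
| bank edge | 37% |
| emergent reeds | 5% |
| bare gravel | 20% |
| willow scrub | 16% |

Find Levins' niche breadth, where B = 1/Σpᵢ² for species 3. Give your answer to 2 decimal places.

4.35

Convert percentages to proportions (divide by 100).
Σpᵢ² = 0.13² + 0.09² + 0.37² + 0.05² + 0.20² + 0.16² = 0.0169 + 0.0081 + 0.1369 + 0.0025 + 0.0400 + 0.0256 = 0.2300
B = 1 / 0.2300 = 4.3478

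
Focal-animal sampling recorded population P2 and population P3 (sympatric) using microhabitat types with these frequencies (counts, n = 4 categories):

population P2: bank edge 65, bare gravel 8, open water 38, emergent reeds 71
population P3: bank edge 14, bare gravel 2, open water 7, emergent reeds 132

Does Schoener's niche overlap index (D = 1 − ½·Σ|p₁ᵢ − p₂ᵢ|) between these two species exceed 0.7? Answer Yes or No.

Proportions for population P2 (n=182): 65/182=0.3571, 8/182=0.0440, 38/182=0.2088, 71/182=0.3901
Proportions for population P3 (n=155): 14/155=0.0903, 2/155=0.0129, 7/155=0.0452, 132/155=0.8516
Σ|p₁ᵢ − p₂ᵢ| = 0.2668 + 0.0311 + 0.1636 + 0.4615 = 0.9230
D = 1 − ½ × 0.9230 = 1 − 0.46150 = 0.53850
D = 0.53850 < 0.7 → No.

No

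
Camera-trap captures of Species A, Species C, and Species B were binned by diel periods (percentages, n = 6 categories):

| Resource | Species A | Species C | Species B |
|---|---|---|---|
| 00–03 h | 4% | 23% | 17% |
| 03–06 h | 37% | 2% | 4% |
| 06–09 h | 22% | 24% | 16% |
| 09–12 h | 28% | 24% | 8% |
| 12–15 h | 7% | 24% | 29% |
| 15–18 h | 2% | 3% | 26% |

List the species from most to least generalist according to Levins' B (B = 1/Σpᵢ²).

Species B > Species C > Species A

Convert percentages to proportions (divide by 100).
Σp_Aᵢ² = 0.04² + 0.37² + 0.22² + 0.28² + 0.07² + 0.02² = 0.0016 + 0.1369 + 0.0484 + 0.0784 + 0.0049 + 0.0004 = 0.2706
B_A = 1 / 0.2706 = 3.6955
Σp_Cᵢ² = 0.23² + 0.02² + 0.24² + 0.24² + 0.24² + 0.03² = 0.0529 + 0.0004 + 0.0576 + 0.0576 + 0.0576 + 0.0009 = 0.2270
B_C = 1 / 0.2270 = 4.4053
Σp_Bᵢ² = 0.17² + 0.04² + 0.16² + 0.08² + 0.29² + 0.26² = 0.0289 + 0.0016 + 0.0256 + 0.0064 + 0.0841 + 0.0676 = 0.2142
B_B = 1 / 0.2142 = 4.6685
Ranking by B (broadest → narrowest): Species B (4.67) > Species C (4.41) > Species A (3.70)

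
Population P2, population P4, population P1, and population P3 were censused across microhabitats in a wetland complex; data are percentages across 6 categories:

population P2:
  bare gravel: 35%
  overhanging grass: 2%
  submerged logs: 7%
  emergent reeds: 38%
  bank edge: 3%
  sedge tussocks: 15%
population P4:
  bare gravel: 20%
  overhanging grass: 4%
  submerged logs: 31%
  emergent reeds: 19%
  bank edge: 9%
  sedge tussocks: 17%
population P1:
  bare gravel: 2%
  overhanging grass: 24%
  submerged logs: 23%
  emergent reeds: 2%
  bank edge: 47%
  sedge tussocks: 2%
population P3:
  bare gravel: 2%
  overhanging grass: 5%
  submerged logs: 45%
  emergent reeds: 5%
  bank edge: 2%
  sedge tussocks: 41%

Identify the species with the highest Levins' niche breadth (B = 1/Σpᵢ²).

population P4

Convert percentages to proportions (divide by 100).
Σp_P2ᵢ² = 0.35² + 0.02² + 0.07² + 0.38² + 0.03² + 0.15² = 0.1225 + 0.0004 + 0.0049 + 0.1444 + 0.0009 + 0.0225 = 0.2956
B_P2 = 1 / 0.2956 = 3.3829
Σp_P4ᵢ² = 0.20² + 0.04² + 0.31² + 0.19² + 0.09² + 0.17² = 0.0400 + 0.0016 + 0.0961 + 0.0361 + 0.0081 + 0.0289 = 0.2108
B_P4 = 1 / 0.2108 = 4.7438
Σp_P1ᵢ² = 0.02² + 0.24² + 0.23² + 0.02² + 0.47² + 0.02² = 0.0004 + 0.0576 + 0.0529 + 0.0004 + 0.2209 + 0.0004 = 0.3326
B_P1 = 1 / 0.3326 = 3.0066
Σp_P3ᵢ² = 0.02² + 0.05² + 0.45² + 0.05² + 0.02² + 0.41² = 0.0004 + 0.0025 + 0.2025 + 0.0025 + 0.0004 + 0.1681 = 0.3764
B_P3 = 1 / 0.3764 = 2.6567
Highest B → broadest niche (most generalist): population P4 (B = 4.74).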